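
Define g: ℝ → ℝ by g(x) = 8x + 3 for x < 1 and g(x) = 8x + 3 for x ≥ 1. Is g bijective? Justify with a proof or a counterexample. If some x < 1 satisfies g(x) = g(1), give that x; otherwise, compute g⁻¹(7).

1/2

Both pieces are strictly increasing (slopes 8 and 8), so each is injective on its own interval.
The left piece maps (−∞, 1) onto (−∞, 11); the right piece maps [1, ∞) onto [11, ∞).
Since 11 = 11, the images partition ℝ: g is injective and surjective, hence bijective.
Because the two images are disjoint, no x < 1 has g(x) = g(1), so we compute g⁻¹(7): 7 lies in (−∞, 11), so solve 8x + 3 = 7: x = (7 − 3)/8 = 1/2.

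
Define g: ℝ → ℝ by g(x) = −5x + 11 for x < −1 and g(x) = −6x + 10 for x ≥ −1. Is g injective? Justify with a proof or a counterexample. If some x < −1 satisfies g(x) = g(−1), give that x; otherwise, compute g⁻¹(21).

Both pieces are strictly decreasing (slopes −5 and −6), so each is injective on its own interval.
The left piece maps (−∞, −1) onto (16, ∞); the right piece maps [−1, ∞) onto (−∞, 16].
These images are disjoint, so no value is attained by both pieces. So g is injective.
Because the two images are disjoint, no x < −1 has g(x) = g(−1), so we compute g⁻¹(21): 21 lies in (16, ∞), so solve −5x + 11 = 21: x = (21 − 11)/(−5) = −2.

-2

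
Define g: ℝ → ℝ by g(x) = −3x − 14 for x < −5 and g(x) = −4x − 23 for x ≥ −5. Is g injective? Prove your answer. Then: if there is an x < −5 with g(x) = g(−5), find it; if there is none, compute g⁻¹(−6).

Both pieces are strictly decreasing (slopes −3 and −4), so each is injective on its own interval.
The left piece maps (−∞, −5) onto (1, ∞); the right piece maps [−5, ∞) onto (−∞, −3].
These images are disjoint, so no value is attained by both pieces. So g is injective.
Because the two images are disjoint, no x < −5 has g(x) = g(−5), so we compute g⁻¹(−6): −6 lies in (−∞, −3], so solve −4x − 23 = −6: x = (−6 + 23)/(−4) = −17/4.

-17/4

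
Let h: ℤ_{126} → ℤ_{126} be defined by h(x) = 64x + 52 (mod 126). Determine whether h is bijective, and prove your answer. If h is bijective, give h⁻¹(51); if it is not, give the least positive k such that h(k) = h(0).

We have gcd(64, 126) = 2 > 1. Taking u = 0 and v = 63: h(0) = 52 and h(63) = 64·63 + 52 = 4084 ≡ 52 (mod 126).
So h(0) = h(63) while 0 ≠ 63, thus h is not injective, hence not bijective.
Since h is not bijective, we find the least positive k with h(k) = h(0): this means 64k ≡ 0 (mod 126), i.e. 126 ∣ 64k. Since gcd(64, 126) = 2, dividing through by 2 this holds exactly when 63 ∣ 32k, and as gcd(32, 63) = 1, exactly when 63 ∣ k.
The smallest positive such k is 63.

63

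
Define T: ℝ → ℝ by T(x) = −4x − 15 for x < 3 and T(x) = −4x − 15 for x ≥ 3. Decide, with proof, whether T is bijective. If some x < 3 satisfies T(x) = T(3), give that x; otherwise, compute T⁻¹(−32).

Both pieces are strictly decreasing (slopes −4 and −4), so each is injective on its own interval.
The left piece maps (−∞, 3) onto (−27, ∞); the right piece maps [3, ∞) onto (−∞, −27].
Since −27 = −27, the images partition ℝ: T is injective and surjective, hence bijective.
Because the two images are disjoint, no x < 3 has T(x) = T(3), so we compute T⁻¹(−32): −32 lies in (−∞, −27], so solve −4x − 15 = −32: x = (−32 + 15)/(−4) = 17/4.

17/4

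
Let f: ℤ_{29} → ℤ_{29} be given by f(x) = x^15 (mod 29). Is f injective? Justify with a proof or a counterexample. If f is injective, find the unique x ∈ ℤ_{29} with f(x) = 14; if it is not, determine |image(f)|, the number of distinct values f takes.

15

Since 29 is prime, the nonzero elements of ℤ_{29} form a cyclic group of order 28.
As gcd(15, 28) = 1, raising to the 15th power is a bijection on this group: if u^15 ≡ v^15 then (uv^{−1})^15 = 1, and the only element of order dividing gcd(15, 28) = 1 is 1, so u = v.
With f(0) = 0 this makes f injective on all of ℤ_{29}, hence bijective (finite equal-size domain and codomain). In particular f is injective.
Since f is injective, we find the preimage of 14. The inverse of x ↦ x^15 on (ℤ_{29})^× is x ↦ x^15, because 15·15 = 225 = 8·28 + 1 ≡ 1 (mod 28) and x^{28} = 1 for x ≠ 0 (Fermat). So f⁻¹(14) = 14^15 mod 29.
Repeated squaring mod 29: 14^1 ≡ 14, 14^2 ≡ 14² = 196 ≡ 22, 14^4 ≡ 22² = 484 ≡ 20, 14^8 ≡ 20² = 400 ≡ 23. Since 15 = 8 + 4 + 2 + 1, 14^15 ≡ 23·20·22·14: 23·20 = 460 ≡ 25, then 25·22 = 550 ≡ 28, then 28·14 = 392 ≡ 15. So 14^15 ≡ 15 (mod 29).
Hence f⁻¹(14) = 15.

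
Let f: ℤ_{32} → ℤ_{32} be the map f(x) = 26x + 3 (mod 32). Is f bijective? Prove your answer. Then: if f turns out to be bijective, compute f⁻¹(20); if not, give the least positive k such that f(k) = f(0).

16

We have gcd(26, 32) = 2 > 1. Taking s = 0 and t = 16: f(0) = 3 and f(16) = 26·16 + 3 = 419 ≡ 3 (mod 32).
So f(0) = f(16) while 0 ≠ 16, so f is not injective, hence not bijective.
Since f is not bijective, we find the least positive k with f(k) = f(0): this means 26k ≡ 0 (mod 32), i.e. 32 ∣ 26k. Since gcd(26, 32) = 2, dividing through by 2 this holds exactly when 16 ∣ 13k, and as gcd(13, 16) = 1, exactly when 16 ∣ k.
The smallest positive such k is 16.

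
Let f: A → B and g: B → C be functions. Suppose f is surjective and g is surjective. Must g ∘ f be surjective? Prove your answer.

surjective

Let c ∈ C. Since g is surjective, there is b ∈ B with g(b) = c. Since f is surjective, there is a ∈ A with f(a) = b.
Then (g ∘ f)(a) = g(b) = c. Hence g ∘ f is surjective.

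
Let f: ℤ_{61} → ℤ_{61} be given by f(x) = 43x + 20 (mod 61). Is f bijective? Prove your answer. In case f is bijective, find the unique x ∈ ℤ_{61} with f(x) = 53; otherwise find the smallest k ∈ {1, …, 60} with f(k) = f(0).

Suppose f(u) = f(v) in ℤ_{61}. Then 43u + 20 ≡ 43v + 20 (mod 61), hence 43(u − v) ≡ 0 (mod 61).
Since gcd(43, 61) = 1, 43 is invertible modulo 61, therefore u − v ≡ 0 (mod 61), i.e. u = v.
We now compute 43⁻¹ mod 61 explicitly. Euclid's algorithm: 61 = 1·43 + 18, 43 = 2·18 + 7, 18 = 2·7 + 4, 7 = 1·4 + 3, 4 = 1·3 + 1; back-substituting gives 1 = 44·43 − 31·61, so 43⁻¹ ≡ 44 (mod 61).
Then y ↦ 44(y − 20) is a two-sided inverse to f, so every y ∈ ℤ_{61} has a preimage.
Thus f is bijective.
Since f is bijective, we find f⁻¹(53): we need 43x ≡ 53 − 20 ≡ 33 (mod 61). Using 43⁻¹ = 44: x ≡ 44·33 = 1452 = 23·61 + 49, so x = 49.
Check: f(49) = 43·49 + 20 = 2127 = 34·61 + 53 ≡ 53 (mod 61).

49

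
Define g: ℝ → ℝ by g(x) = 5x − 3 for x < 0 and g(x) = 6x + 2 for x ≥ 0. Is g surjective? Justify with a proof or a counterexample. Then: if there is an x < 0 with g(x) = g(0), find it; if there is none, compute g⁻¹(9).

7/6

Both pieces are strictly increasing (slopes 5 and 6), so each is injective on its own interval.
The left piece maps (−∞, 0) onto (−∞, −3); the right piece maps [0, ∞) onto [2, ∞).
The union (−∞, −3) ∪ [2, ∞) omits the interval between −3 and 2; in particular −3 has no preimage. So g is not surjective.
Because the two images are disjoint, no x < 0 has g(x) = g(0), so we compute g⁻¹(9): 9 lies in [2, ∞), so solve 6x + 2 = 9: x = (9 − 2)/6 = 7/6.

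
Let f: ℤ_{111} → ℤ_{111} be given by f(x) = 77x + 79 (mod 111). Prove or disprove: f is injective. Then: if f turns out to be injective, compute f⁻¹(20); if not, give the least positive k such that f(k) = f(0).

Recall: f is injective when f(x_1) = f(x_2) forces x_1 = x_2.
Suppose f(x_1) = f(x_2) in ℤ_{111}. Then 77x_1 + 79 ≡ 77x_2 + 79 (mod 111), therefore 77(x_1 − x_2) ≡ 0 (mod 111).
Since gcd(77, 111) = 1, 77 is invertible modulo 111, thus x_1 − x_2 ≡ 0 (mod 111), i.e. x_1 = x_2.
Therefore f is injective.
We now compute 77⁻¹ mod 111 explicitly. Euclid's algorithm: 111 = 1·77 + 34, 77 = 2·34 + 9, 34 = 3·9 + 7, 9 = 1·7 + 2, 7 = 3·2 + 1; back-substituting gives 1 = 62·77 − 43·111, so 77⁻¹ ≡ 62 (mod 111).
Since f is injective, we compute f⁻¹(20): solve 77x + 79 ≡ 20 (mod 111), i.e. 77x ≡ 52 (mod 111).
Multiplying by 77⁻¹ = 62 gives x ≡ 62·52 = 3224 = 29·111 + 5 ≡ 5 (mod 111).
Check: f(5) = 77·5 + 79 = 464 = 4·111 + 20 ≡ 20 (mod 111).

5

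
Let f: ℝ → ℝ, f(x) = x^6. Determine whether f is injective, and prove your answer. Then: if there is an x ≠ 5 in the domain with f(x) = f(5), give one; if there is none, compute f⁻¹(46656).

f(5) = 15625 = (−5)^6 = f(−5) (since 6 is even), with 5 ≠ −5. So f is not injective.
For the follow-up, such an x exists: taking x = −5 ∈ ℝ gives f(−5) = 15625 = f(5) with −5 ≠ 5.

-5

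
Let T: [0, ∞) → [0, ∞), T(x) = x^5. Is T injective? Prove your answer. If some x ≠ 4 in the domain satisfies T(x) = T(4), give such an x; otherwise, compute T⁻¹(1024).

On [0, ∞), x ↦ x^5 is strictly increasing, so T(s) = T(t) forces s = t. Thus T is injective.
Since x ↦ x^5 is strictly increasing on [0, ∞), it is injective there, so no x ≠ 4 in the domain has T(x) = T(4). We therefore compute T⁻¹(1024) = 1024^{1/5} = 4 (indeed 4^5 = 1024).

4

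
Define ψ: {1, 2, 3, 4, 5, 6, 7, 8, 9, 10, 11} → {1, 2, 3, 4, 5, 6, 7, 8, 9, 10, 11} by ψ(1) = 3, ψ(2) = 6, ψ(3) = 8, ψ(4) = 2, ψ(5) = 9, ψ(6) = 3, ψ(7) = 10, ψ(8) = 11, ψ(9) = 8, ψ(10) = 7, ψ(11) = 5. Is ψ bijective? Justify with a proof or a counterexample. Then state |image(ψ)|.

ψ(1) = 3 = ψ(6) with 1 ≠ 6, so ψ is not injective, hence not bijective.
The image of ψ is {2, 3, 5, 6, 7, 8, 9, 10, 11}, which has 9 elements.

9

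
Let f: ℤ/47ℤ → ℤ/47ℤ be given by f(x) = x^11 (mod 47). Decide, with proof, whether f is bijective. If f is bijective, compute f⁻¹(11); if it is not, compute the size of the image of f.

Since 47 is prime, the nonzero elements of ℤ/47ℤ form a cyclic group of order 46.
As gcd(11, 46) = 1, raising to the 11th power is a bijection on this group: if u^11 ≡ v^11 then (uv^{−1})^11 = 1, and the only element of order dividing gcd(11, 46) = 1 is 1, so u = v.
With f(0) = 0 this makes f injective on all of ℤ/47ℤ, hence bijective (finite equal-size domain and codomain). In particular f is bijective.
Since f is bijective, we find the preimage of 11. The inverse of x ↦ x^11 on (ℤ/47ℤ)^× is x ↦ x^21, because 11·21 = 231 = 5·46 + 1 ≡ 1 (mod 46) and x^{46} = 1 for x ≠ 0 (Fermat). So f⁻¹(11) = 11^21 mod 47.
Repeated squaring mod 47: 11^1 ≡ 11, 11^2 ≡ 11² = 121 ≡ 27, 11^4 ≡ 27² = 729 ≡ 24, 11^8 ≡ 24² = 576 ≡ 12, 11^16 ≡ 12² = 144 ≡ 3. Since 21 = 16 + 4 + 1, 11^21 ≡ 3·24·11: 3·24 = 72 ≡ 25, then 25·11 = 275 ≡ 40. So 11^21 ≡ 40 (mod 47).
Hence f⁻¹(11) = 40.

40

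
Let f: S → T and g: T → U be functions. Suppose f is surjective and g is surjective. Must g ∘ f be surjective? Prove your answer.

Let c ∈ U. Since g is surjective, there is b ∈ T with g(b) = c. Since f is surjective, there is a ∈ S with f(a) = b.
Then (g ∘ f)(a) = g(b) = c. Hence g ∘ f is surjective.

surjective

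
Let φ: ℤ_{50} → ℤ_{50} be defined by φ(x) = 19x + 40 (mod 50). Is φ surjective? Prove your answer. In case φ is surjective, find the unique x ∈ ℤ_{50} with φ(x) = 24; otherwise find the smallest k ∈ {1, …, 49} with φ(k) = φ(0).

By definition, surjectivity means every element of the codomain has a preimage under φ.
Since gcd(19, 50) = 1, 19 is invertible modulo 50. Euclid's algorithm: 50 = 2·19 + 12, 19 = 1·12 + 7, 12 = 1·7 + 5, 7 = 1·5 + 2, 5 = 2·2 + 1; back-substituting gives 1 = 29·19 − 11·50, so 19⁻¹ ≡ 29 (mod 50).
Then y ↦ 29(y − 40) is a two-sided inverse to φ, so every y ∈ ℤ_{50} has a preimage.
Thus φ is surjective.
Since φ is surjective, we find φ⁻¹(24): we need 19x ≡ 24 − 40 ≡ 34 (mod 50). Using 19⁻¹ = 29: x ≡ 29·34 = 986 = 19·50 + 36, so x = 36.
Check: φ(36) = 19·36 + 40 = 724 = 14·50 + 24 ≡ 24 (mod 50).

36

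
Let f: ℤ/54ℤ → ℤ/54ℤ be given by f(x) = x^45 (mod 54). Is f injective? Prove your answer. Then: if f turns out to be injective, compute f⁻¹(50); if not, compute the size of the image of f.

6

f(0) = 0^45 = 0.
f(6): Repeated squaring mod 54: 6^1 ≡ 6, 6^2 ≡ 6² = 36, 6^4 ≡ 36² = 1296 ≡ 0, 6^8 ≡ 0² = 0, 6^16 ≡ 0² = 0, 6^32 ≡ 0² = 0. Since 45 = 32 + 8 + 4 + 1, 6^45 ≡ 0·0·0·6: 0·0 = 0, then 0·0 = 0, then 0·6 = 0. So 6^45 ≡ 0 (mod 54).
So f(0) = f(6) = 0 while 0 ≠ 6, so f is not injective.
Since f is not injective, we determine |image(f)|. Computing x^45 mod 54 for each x (by repeated squaring, reducing mod 54 at every step), the values f(0), f(1), …, f(53) are: 0, 1, 26, 27, 28, 53, 0, 1, 26, 27, 28, 53, 0, 1, 26, 27, 28, 53, 0, 1, 26, 27, 28, 53, 0, 1, 26, 27, 28, 53, 0, 1, 26, 27, 28, 53, 0, 1, 26, 27, 28, 53, 0, 1, 26, 27, 28, 53, 0, 1, 26, 27, 28, 53.
The distinct values are {0, 1, 26, 27, 28, 53}; there are 6 of them.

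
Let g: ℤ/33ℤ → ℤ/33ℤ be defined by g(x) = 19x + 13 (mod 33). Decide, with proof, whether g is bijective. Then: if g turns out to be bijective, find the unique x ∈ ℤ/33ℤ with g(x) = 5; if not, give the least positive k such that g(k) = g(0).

Suppose g(s) = g(t) in ℤ/33ℤ. Then 19s + 13 ≡ 19t + 13 (mod 33), thus 19(s − t) ≡ 0 (mod 33).
Since gcd(19, 33) = 1, 19 is invertible modulo 33, so s − t ≡ 0 (mod 33), i.e. s = t.
We now compute 19⁻¹ mod 33 explicitly. Euclid's algorithm: 33 = 1·19 + 14, 19 = 1·14 + 5, 14 = 2·5 + 4, 5 = 1·4 + 1; back-substituting gives 1 = 7·19 − 4·33, so 19⁻¹ ≡ 7 (mod 33).
Then y ↦ 7(y − 13) is a two-sided inverse to g, so every y ∈ ℤ/33ℤ has a preimage.
Therefore g is bijective.
Since g is bijective, we find g⁻¹(5): we need 19x ≡ 5 − 13 ≡ 25 (mod 33). Using 19⁻¹ = 7: x ≡ 7·25 = 175 = 5·33 + 10, so x = 10.
Check: g(10) = 19·10 + 13 = 203 = 6·33 + 5 ≡ 5 (mod 33).

10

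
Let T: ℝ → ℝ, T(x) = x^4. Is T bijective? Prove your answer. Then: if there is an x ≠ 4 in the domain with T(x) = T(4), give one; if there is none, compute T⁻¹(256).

-4

T(4) = 256 = (−4)^4 = T(−4) (since 4 is even), with 4 ≠ −4. So T is not injective, hence not bijective.
For the follow-up, such an x exists: taking x = −4 ∈ ℝ gives T(−4) = 256 = T(4) with −4 ≠ 4.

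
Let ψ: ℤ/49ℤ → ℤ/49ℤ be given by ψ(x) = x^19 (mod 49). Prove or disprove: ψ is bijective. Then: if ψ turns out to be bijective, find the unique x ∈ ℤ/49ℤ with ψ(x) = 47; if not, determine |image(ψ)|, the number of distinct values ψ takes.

ψ(0) = 0^19 = 0.
ψ(7): Repeated squaring mod 49: 7^1 ≡ 7, 7^2 ≡ 7² = 49 ≡ 0, 7^4 ≡ 0² = 0, 7^8 ≡ 0² = 0, 7^16 ≡ 0² = 0. Since 19 = 16 + 2 + 1, 7^19 ≡ 0·0·7: 0·0 = 0, then 0·7 = 0. So 7^19 ≡ 0 (mod 49).
So ψ(0) = ψ(7) = 0 while 0 ≠ 7, hence ψ is not injective, hence not bijective.
Since ψ is not bijective, we determine |image(ψ)|. Computing x^19 mod 49 for each x (by repeated squaring, reducing mod 49 at every step), the values ψ(0), ψ(1), …, ψ(48) are: 0, 1, 37, 38, 46, 47, 34, 0, 36, 23, 24, 32, 33, 20, 0, 22, 9, 10, 18, 19, 6, 0, 8, 44, 45, 4, 5, 41, 0, 43, 30, 31, 39, 40, 27, 0, 29, 16, 17, 25, 26, 13, 0, 15, 2, 3, 11, 12, 48.
The distinct values are {0, 1, 2, 3, 4, 5, 6, 8, 9, 10, 11, 12, 13, 15, 16, 17, 18, 19, 20, 22, 23, 24, 25, 26, 27, 29, 30, 31, 32, 33, 34, 36, 37, 38, 39, 40, 41, 43, 44, 45, 46, 47, 48}; there are 43 of them.

43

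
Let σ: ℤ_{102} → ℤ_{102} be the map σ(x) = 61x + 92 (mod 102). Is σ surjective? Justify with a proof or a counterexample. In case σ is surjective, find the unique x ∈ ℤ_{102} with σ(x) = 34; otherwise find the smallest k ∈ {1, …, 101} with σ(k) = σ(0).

Since gcd(61, 102) = 1, 61 is invertible modulo 102. Euclid's algorithm: 102 = 1·61 + 41, 61 = 1·41 + 20, 41 = 2·20 + 1; back-substituting gives 1 = 97·61 − 58·102, so 61⁻¹ ≡ 97 (mod 102).
Then y ↦ 97(y − 92) is a two-sided inverse to σ, so every y ∈ ℤ_{102} has a preimage.
Thus σ is surjective.
Since σ is surjective, we find σ⁻¹(34): we need 61x ≡ 34 − 92 ≡ 44 (mod 102). Using 61⁻¹ = 97: x ≡ 97·44 = 4268 = 41·102 + 86, so x = 86.
Check: σ(86) = 61·86 + 92 = 5338 = 52·102 + 34 ≡ 34 (mod 102).

86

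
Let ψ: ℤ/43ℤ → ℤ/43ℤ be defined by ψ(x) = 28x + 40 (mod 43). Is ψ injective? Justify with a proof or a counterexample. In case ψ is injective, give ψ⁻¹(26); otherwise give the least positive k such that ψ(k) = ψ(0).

If ψ(s) = ψ(t), then 28s ≡ 28t (mod 43). Because gcd(28, 43) = 1, we may cancel 28 to get s ≡ t (mod 43).
Thus ψ is injective.
We now compute 28⁻¹ mod 43 explicitly. Euclid's algorithm: 43 = 1·28 + 15, 28 = 1·15 + 13, 15 = 1·13 + 2, 13 = 6·2 + 1; back-substituting gives 1 = 20·28 − 13·43, so 28⁻¹ ≡ 20 (mod 43).
Since ψ is injective, we compute ψ⁻¹(26): solve 28x + 40 ≡ 26 (mod 43), i.e. 28x ≡ 29 (mod 43).
Multiplying by 28⁻¹ = 20 gives x ≡ 20·29 = 580 = 13·43 + 21 ≡ 21 (mod 43).
Check: ψ(21) = 28·21 + 40 = 628 = 14·43 + 26 ≡ 26 (mod 43).

21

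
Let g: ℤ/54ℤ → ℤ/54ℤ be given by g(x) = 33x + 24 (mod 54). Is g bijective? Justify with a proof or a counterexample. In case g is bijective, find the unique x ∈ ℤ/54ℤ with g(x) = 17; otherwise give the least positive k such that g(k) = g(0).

Recall that injectivity means: for all a, b in the domain, g(a) = g(b) implies a = b.
We have gcd(33, 54) = 3 > 1. Taking a = 0 and b = 18: g(0) = 24 and g(18) = 33·18 + 24 = 618 ≡ 24 (mod 54).
So g(0) = g(18) while 0 ≠ 18, therefore g is not injective, hence not bijective.
Since g is not bijective, we find the least positive k with g(k) = g(0): this means 33k ≡ 0 (mod 54), i.e. 54 ∣ 33k. Since gcd(33, 54) = 3, dividing through by 3 this holds exactly when 18 ∣ 11k, and as gcd(11, 18) = 1, exactly when 18 ∣ k.
The smallest positive such k is 18.

18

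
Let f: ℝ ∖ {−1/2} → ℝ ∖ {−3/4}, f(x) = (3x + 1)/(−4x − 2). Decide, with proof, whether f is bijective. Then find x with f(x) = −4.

-7/13

Suppose f(x_1) = f(x_2). Cross-multiplying: (3x_1 + 1)(−4x_2 − 2) = (3x_2 + 1)(−4x_1 − 2).
Expanding both sides and cancelling the symmetric terms leaves −2·(x_1 − x_2) = 0. Since −2 ≠ 0, x_1 = x_2. Therefore f is injective.
For any y ≠ −3/4, solving y(−4x − 2) = 3x + 1 for x gives a well-defined x ≠ −1/2. So f is surjective.
So f is bijective.
Solving f(x) = −4: cross-multiplying gives 3x + 1 = −4(−4x − 2), which rearranges to −13x = 7, so x = −7/13.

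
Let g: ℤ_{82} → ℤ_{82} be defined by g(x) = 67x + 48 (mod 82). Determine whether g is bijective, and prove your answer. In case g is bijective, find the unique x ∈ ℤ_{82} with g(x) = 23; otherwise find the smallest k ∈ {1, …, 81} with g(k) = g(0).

29

Recall: g is injective when g(u) = g(v) forces u = v.
Suppose g(u) = g(v) in ℤ_{82}. Then 67u + 48 ≡ 67v + 48 (mod 82), hence 67(u − v) ≡ 0 (mod 82).
Since gcd(67, 82) = 1, 67 is invertible modulo 82, hence u − v ≡ 0 (mod 82), i.e. u = v.
We now compute 67⁻¹ mod 82 explicitly. Euclid's algorithm: 82 = 1·67 + 15, 67 = 4·15 + 7, 15 = 2·7 + 1; back-substituting gives 1 = 71·67 − 58·82, so 67⁻¹ ≡ 71 (mod 82).
Then y ↦ 71(y − 48) is a two-sided inverse to g, so every y ∈ ℤ_{82} has a preimage.
Hence g is bijective.
Since g is bijective, we compute g⁻¹(23): solve 67x + 48 ≡ 23 (mod 82), i.e. 67x ≡ 57 (mod 82).
Multiplying by 67⁻¹ = 71 gives x ≡ 71·57 = 4047 = 49·82 + 29 ≡ 29 (mod 82).
Check: g(29) = 67·29 + 48 = 1991 = 24·82 + 23 ≡ 23 (mod 82).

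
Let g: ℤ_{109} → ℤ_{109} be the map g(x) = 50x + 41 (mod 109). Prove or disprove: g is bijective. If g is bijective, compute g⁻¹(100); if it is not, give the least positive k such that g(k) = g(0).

By definition, g is injective if g(s) = g(t) implies s = t.
If g(s) = g(t), then 50s ≡ 50t (mod 109). Because gcd(50, 109) = 1, we may cancel 50 to get s ≡ t (mod 109).
We now compute 50⁻¹ mod 109 explicitly. Euclid's algorithm: 109 = 2·50 + 9, 50 = 5·9 + 5, 9 = 1·5 + 4, 5 = 1·4 + 1; back-substituting gives 1 = 24·50 − 11·109, so 50⁻¹ ≡ 24 (mod 109).
Then y ↦ 24(y − 41) is a two-sided inverse to g, so every y ∈ ℤ_{109} has a preimage.
So g is bijective.
Since g is bijective, we compute g⁻¹(100): solve 50x + 41 ≡ 100 (mod 109), i.e. 50x ≡ 59 (mod 109).
Multiplying by 50⁻¹ = 24 gives x ≡ 24·59 = 1416 = 12·109 + 108 ≡ 108 (mod 109).
Check: g(108) = 50·108 + 41 = 5441 = 49·109 + 100 ≡ 100 (mod 109).

108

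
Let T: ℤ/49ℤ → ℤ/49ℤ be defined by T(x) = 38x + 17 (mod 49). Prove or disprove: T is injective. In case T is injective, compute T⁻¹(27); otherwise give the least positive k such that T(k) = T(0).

8

Suppose T(s) = T(t) in ℤ/49ℤ. Then 38s + 17 ≡ 38t + 17 (mod 49), therefore 38(s − t) ≡ 0 (mod 49).
Since gcd(38, 49) = 1, 38 is invertible modulo 49, thus s − t ≡ 0 (mod 49), i.e. s = t.
Thus T is injective.
We now compute 38⁻¹ mod 49 explicitly. Euclid's algorithm: 49 = 1·38 + 11, 38 = 3·11 + 5, 11 = 2·5 + 1; back-substituting gives 1 = 40·38 − 31·49, so 38⁻¹ ≡ 40 (mod 49).
Since T is injective, we compute T⁻¹(27): solve 38x + 17 ≡ 27 (mod 49), i.e. 38x ≡ 10 (mod 49).
Multiplying by 38⁻¹ = 40 gives x ≡ 40·10 = 400 = 8·49 + 8 ≡ 8 (mod 49).
Check: T(8) = 38·8 + 17 = 321 = 6·49 + 27 ≡ 27 (mod 49).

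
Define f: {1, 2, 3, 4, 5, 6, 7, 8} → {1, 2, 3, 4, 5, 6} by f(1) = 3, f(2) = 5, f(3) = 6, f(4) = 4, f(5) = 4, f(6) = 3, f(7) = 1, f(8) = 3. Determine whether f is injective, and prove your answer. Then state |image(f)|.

5

f(4) = 4 = f(5) with 4 ≠ 5, so f is not injective.
The image of f is {1, 3, 4, 5, 6}, which has 5 elements.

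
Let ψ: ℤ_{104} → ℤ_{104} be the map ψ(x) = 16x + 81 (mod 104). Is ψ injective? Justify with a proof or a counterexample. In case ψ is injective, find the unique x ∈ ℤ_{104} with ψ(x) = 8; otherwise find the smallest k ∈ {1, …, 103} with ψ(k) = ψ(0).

13

Recall that injectivity means: for all u, v in the domain, ψ(u) = ψ(v) implies u = v.
We have gcd(16, 104) = 8 > 1. Taking u = 0 and v = 13: ψ(0) = 81 and ψ(13) = 16·13 + 81 = 289 ≡ 81 (mod 104).
So ψ(0) = ψ(13) while 0 ≠ 13, so ψ is not injective.
Since ψ is not injective, we find the least positive k with ψ(k) = ψ(0): this means 16k ≡ 0 (mod 104), i.e. 104 ∣ 16k. Since gcd(16, 104) = 8, dividing through by 8 this holds exactly when 13 ∣ 2k, and as gcd(2, 13) = 1, exactly when 13 ∣ k.
The smallest positive such k is 13.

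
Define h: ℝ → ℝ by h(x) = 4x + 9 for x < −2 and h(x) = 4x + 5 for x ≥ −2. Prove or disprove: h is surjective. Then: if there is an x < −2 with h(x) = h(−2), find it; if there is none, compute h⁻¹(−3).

-3

Both pieces are strictly increasing (slopes 4 and 4), so each is injective on its own interval.
The left piece maps (−∞, −2) onto (−∞, 1); the right piece maps [−2, ∞) onto [−3, ∞).
The union (−∞, 1) ∪ [−3, ∞) covers ℝ, so h is surjective.
For the follow-up: the images overlap, so an x < −2 with h(x) = h(−2) exists. h(−2) = −3; solving 4x + 9 = −3 for x < −2 gives x = (−3 − 9)/4 = −3.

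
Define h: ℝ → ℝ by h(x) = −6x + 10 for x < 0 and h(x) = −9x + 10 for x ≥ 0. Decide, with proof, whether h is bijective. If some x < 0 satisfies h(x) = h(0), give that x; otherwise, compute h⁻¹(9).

1/9

Both pieces are strictly decreasing (slopes −6 and −9), so each is injective on its own interval.
The left piece maps (−∞, 0) onto (10, ∞); the right piece maps [0, ∞) onto (−∞, 10].
Since 10 = 10, the images partition ℝ: h is injective and surjective, hence bijective.
Because the two images are disjoint, no x < 0 has h(x) = h(0), so we compute h⁻¹(9): 9 lies in (−∞, 10], so solve −9x + 10 = 9: x = (9 − 10)/(−9) = 1/9.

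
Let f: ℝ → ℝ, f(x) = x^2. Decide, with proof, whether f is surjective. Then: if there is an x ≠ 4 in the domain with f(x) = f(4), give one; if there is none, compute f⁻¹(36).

-4

Since 2 is even, x^2 ≥ 0 for all x ∈ ℝ, so −1 ∈ ℝ has no preimage. Therefore f is not surjective.
For the follow-up, such an x exists: taking x = −4 ∈ ℝ gives f(−4) = 16 = f(4) with −4 ≠ 4.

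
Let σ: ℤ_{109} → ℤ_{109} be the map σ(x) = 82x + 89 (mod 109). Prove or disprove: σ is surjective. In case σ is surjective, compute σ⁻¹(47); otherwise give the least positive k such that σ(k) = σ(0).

50

Since gcd(82, 109) = 1, 82 is invertible modulo 109. Euclid's algorithm: 109 = 1·82 + 27, 82 = 3·27 + 1; back-substituting gives 1 = 4·82 − 3·109, so 82⁻¹ ≡ 4 (mod 109).
For any y ∈ ℤ_{109}, x = 4(y − 89) mod 109 satisfies σ(x) = 82·4(y − 89) + 89 ≡ y (since 82·4 ≡ 1 mod 109). So every y has a preimage.
Therefore σ is surjective.
Since σ is surjective, we find σ⁻¹(47): we need 82x ≡ 47 − 89 ≡ 67 (mod 109). Using 82⁻¹ = 4: x ≡ 4·67 = 268 = 2·109 + 50, so x = 50.
Check: σ(50) = 82·50 + 89 = 4189 = 38·109 + 47 ≡ 47 (mod 109).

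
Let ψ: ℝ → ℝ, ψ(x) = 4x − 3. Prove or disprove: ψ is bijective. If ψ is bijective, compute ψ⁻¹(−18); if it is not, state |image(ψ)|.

-15/4

By definition, injectivity means: for all s, t in the domain, ψ(s) = ψ(t) implies s = t.
Suppose ψ(s) = ψ(t). Then 4s − 3 = 4t − 3, therefore 4s = 4t, so s = t.
For any y ∈ ℝ, x = (y + 3)/4 satisfies ψ(x) = y.
Therefore ψ is bijective.
Since ψ is bijective, we compute ψ⁻¹(−18) = (−18 + 3)/4 = −15/4.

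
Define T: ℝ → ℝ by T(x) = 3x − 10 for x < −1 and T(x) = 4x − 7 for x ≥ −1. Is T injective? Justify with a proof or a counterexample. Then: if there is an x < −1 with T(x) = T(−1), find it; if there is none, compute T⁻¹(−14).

-4/3

Both pieces are strictly increasing (slopes 3 and 4), so each is injective on its own interval.
The left piece maps (−∞, −1) onto (−∞, −13); the right piece maps [−1, ∞) onto [−11, ∞).
These images are disjoint, so no value is attained by both pieces. Hence T is injective.
Because the two images are disjoint, no x < −1 has T(x) = T(−1), so we compute T⁻¹(−14): −14 lies in (−∞, −13), so solve 3x − 10 = −14: x = (−14 + 10)/3 = −4/3.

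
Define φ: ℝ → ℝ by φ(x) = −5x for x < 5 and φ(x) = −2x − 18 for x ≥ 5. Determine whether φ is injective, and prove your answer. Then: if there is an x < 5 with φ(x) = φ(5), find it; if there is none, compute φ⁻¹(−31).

Both pieces are strictly decreasing (slopes −5 and −2), so each is injective on its own interval.
The left piece maps (−∞, 5) onto (−25, ∞); the right piece maps [5, ∞) onto (−∞, −28].
These images are disjoint, so no value is attained by both pieces. Hence φ is injective.
Because the two images are disjoint, no x < 5 has φ(x) = φ(5), so we compute φ⁻¹(−31): −31 lies in (−∞, −28], so solve −2x − 18 = −31: x = (−31 + 18)/(−2) = 13/2.

13/2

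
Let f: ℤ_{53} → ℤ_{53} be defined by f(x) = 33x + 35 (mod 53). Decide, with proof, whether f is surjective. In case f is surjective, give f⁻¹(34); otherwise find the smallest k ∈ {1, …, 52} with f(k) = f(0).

8

Recall that surjectivity means every element of the codomain has a preimage under f.
Since gcd(33, 53) = 1, 33 is invertible modulo 53. Euclid's algorithm: 53 = 1·33 + 20, 33 = 1·20 + 13, 20 = 1·13 + 7, 13 = 1·7 + 6, 7 = 1·6 + 1; back-substituting gives 1 = 45·33 − 28·53, so 33⁻¹ ≡ 45 (mod 53).
For any y ∈ ℤ_{53}, x = 45(y − 35) mod 53 satisfies f(x) = 33·45(y − 35) + 35 ≡ y (since 33·45 ≡ 1 mod 53). So every y has a preimage.
So f is surjective.
Since f is surjective, we find f⁻¹(34): we need 33x ≡ 34 − 35 ≡ 52 (mod 53). Using 33⁻¹ = 45: x ≡ 45·52 = 2340 = 44·53 + 8, so x = 8.
Check: f(8) = 33·8 + 35 = 299 = 5·53 + 34 ≡ 34 (mod 53).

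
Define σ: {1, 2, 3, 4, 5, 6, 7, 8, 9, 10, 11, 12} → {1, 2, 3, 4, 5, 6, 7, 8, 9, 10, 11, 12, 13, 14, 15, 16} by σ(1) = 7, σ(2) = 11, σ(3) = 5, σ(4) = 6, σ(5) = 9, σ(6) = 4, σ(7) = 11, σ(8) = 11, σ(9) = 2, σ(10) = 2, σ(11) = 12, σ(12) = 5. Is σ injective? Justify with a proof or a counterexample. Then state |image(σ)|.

8

σ(2) = 11 = σ(7) with 2 ≠ 7, so σ is not injective.
The image of σ is {2, 4, 5, 6, 7, 9, 11, 12}, which has 8 elements.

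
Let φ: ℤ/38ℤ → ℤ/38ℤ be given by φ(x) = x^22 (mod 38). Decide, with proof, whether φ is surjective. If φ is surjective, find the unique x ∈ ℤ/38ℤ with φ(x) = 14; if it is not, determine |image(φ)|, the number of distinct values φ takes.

20

φ(18): Repeated squaring mod 38: 18^1 ≡ 18, 18^2 ≡ 18² = 324 ≡ 20, 18^4 ≡ 20² = 400 ≡ 20, 18^8 ≡ 20² = 400 ≡ 20, 18^16 ≡ 20² = 400 ≡ 20. Since 22 = 16 + 4 + 2, 18^22 ≡ 20·20·20: 20·20 = 400 ≡ 20, then 20·20 = 400 ≡ 20. So 18^22 ≡ 20 (mod 38).
φ(20): Repeated squaring mod 38: 20^1 ≡ 20, 20^2 ≡ 20² = 400 ≡ 20, 20^4 ≡ 20² = 400 ≡ 20, 20^8 ≡ 20² = 400 ≡ 20, 20^16 ≡ 20² = 400 ≡ 20. Since 22 = 16 + 4 + 2, 20^22 ≡ 20·20·20: 20·20 = 400 ≡ 20, then 20·20 = 400 ≡ 20. So 20^22 ≡ 20 (mod 38).
So φ(18) = φ(20) = 20 while 18 ≠ 20, thus φ is not injective.
A non-injective map from the 38-element set ℤ/38ℤ to itself takes at most 37 distinct values, so it cannot be surjective. Therefore φ is not surjective.
Since φ is not surjective, we determine |image(φ)|. Computing x^22 mod 38 for each x (by repeated squaring, reducing mod 38 at every step), the values φ(0), φ(1), …, φ(37) are: 0, 1, 16, 5, 28, 17, 4, 7, 30, 25, 6, 11, 26, 23, 36, 9, 24, 35, 20, 19, 20, 35, 24, 9, 36, 23, 26, 11, 6, 25, 30, 7, 4, 17, 28, 5, 16, 1.
The distinct values are {0, 1, 4, 5, 6, 7, 9, 11, 16, 17, 19, 20, 23, 24, 25, 26, 28, 30, 35, 36}; there are 20 of them.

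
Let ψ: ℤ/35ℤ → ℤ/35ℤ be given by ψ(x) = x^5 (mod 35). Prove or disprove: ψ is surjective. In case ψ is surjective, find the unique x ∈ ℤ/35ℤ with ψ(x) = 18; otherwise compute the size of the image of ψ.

Computing x^5 mod 35 for each x (by repeated squaring, reducing mod 35 at every step), the values ψ(0), ψ(1), …, ψ(34) are: 0, 1, 32, 33, 9, 10, 6, 7, 8, 4, 5, 16, 17, 13, 14, 15, 11, 12, 23, 24, 20, 21, 22, 18, 19, 30, 31, 27, 28, 29, 25, 26, 2, 3, 34.
Every element of ℤ/35ℤ appears exactly once in this list, so ψ is a bijection, and in particular surjective.
Since ψ is surjective, we read off the preimage of 18 from the same table: ψ(23) = 18, so ψ⁻¹(18) = 23.

23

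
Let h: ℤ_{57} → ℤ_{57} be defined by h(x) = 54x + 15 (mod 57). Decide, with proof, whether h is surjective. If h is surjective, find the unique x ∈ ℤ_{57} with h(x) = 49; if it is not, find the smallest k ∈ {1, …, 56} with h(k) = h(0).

19

Since gcd(54, 57) = 3, we have 54x ≡ 0 (mod 3) for all x, so h(x) ≡ 0 (mod 3).
But 1 ≢ 0 (mod 3), so 1 ∈ ℤ_{57} has no preimage. Thus h is not surjective.
Since h is not surjective, we find the least positive k with h(k) = h(0): this means 54k ≡ 0 (mod 57), i.e. 57 ∣ 54k. Since gcd(54, 57) = 3, dividing through by 3 this holds exactly when 19 ∣ 18k, and as gcd(18, 19) = 1, exactly when 19 ∣ k.
The smallest positive such k is 19.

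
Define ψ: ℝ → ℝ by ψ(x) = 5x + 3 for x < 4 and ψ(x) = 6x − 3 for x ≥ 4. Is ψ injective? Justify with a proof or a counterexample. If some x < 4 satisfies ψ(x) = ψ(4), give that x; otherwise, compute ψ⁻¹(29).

Both pieces are strictly increasing (slopes 5 and 6), so each is injective on its own interval.
The left piece maps (−∞, 4) onto (−∞, 23); the right piece maps [4, ∞) onto [21, ∞).
These images overlap. In particular ψ(4) = 21 (right piece), and solving 5x + 3 = 21 on the left piece gives x = 18/5 < 4.
So ψ(18/5) = ψ(4) with 18/5 ≠ 4, and ψ is not injective. This x = 18/5 is the requested value below 4.

18/5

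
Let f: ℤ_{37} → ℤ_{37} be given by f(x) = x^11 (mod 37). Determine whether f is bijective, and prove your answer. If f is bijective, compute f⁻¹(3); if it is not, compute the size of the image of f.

Since 37 is prime, the nonzero elements of ℤ_{37} form a cyclic group of order 36.
As gcd(11, 36) = 1, raising to the 11th power is a bijection on this group: if u^11 ≡ v^11 then (uv^{−1})^11 = 1, and the only element of order dividing gcd(11, 36) = 1 is 1, so u = v.
With f(0) = 0 this makes f injective on all of ℤ_{37}, hence bijective (finite equal-size domain and codomain). In particular f is bijective.
Since f is bijective, we find the preimage of 3. The inverse of x ↦ x^11 on (ℤ_{37})^× is x ↦ x^23, because 11·23 = 253 = 7·36 + 1 ≡ 1 (mod 36) and x^{36} = 1 for x ≠ 0 (Fermat). So f⁻¹(3) = 3^23 mod 37.
Repeated squaring mod 37: 3^1 ≡ 3, 3^2 ≡ 3² = 9, 3^4 ≡ 9² = 81 ≡ 7, 3^8 ≡ 7² = 49 ≡ 12, 3^16 ≡ 12² = 144 ≡ 33. Since 23 = 16 + 4 + 2 + 1, 3^23 ≡ 33·7·9·3: 33·7 = 231 ≡ 9, then 9·9 = 81 ≡ 7, then 7·3 = 21. So 3^23 ≡ 21 (mod 37).
Hence f⁻¹(3) = 21.

21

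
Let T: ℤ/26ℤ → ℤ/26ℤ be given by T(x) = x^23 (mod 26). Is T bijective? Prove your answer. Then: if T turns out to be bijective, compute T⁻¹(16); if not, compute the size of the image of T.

Computing x^23 mod 26 for each x (by repeated squaring, reducing mod 26 at every step), the values T(0), T(1), …, T(25) are: 0, 1, 20, 9, 10, 21, 24, 15, 18, 3, 4, 19, 12, 13, 14, 7, 22, 23, 8, 11, 2, 5, 16, 17, 6, 25.
Every element of ℤ/26ℤ appears exactly once in this list, so T is a bijection, and in particular bijective.
Since T is bijective, we read off the preimage of 16 from the same table: T(22) = 16, so T⁻¹(16) = 22.

22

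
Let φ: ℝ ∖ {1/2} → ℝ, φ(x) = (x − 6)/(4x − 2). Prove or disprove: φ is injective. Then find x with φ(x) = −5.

Suppose φ(x_1) = φ(x_2). Cross-multiplying: (x_1 − 6)(4x_2 − 2) = (x_2 − 6)(4x_1 − 2).
Expanding both sides and cancelling the symmetric terms leaves 22·(x_1 − x_2) = 0. Since 22 ≠ 0, x_1 = x_2. So φ is injective.
Solving φ(x) = −5: cross-multiplying gives x − 6 = −5(4x − 2), which rearranges to 21x = 16, so x = 16/21.

16/21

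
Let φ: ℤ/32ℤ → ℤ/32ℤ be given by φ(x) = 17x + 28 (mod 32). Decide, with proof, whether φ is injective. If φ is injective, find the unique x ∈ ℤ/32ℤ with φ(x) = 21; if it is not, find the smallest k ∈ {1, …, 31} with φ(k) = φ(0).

By definition, φ is injective when φ(a) = φ(b) forces a = b.
If φ(a) = φ(b), then 17a ≡ 17b (mod 32). Because gcd(17, 32) = 1, we may cancel 17 to get a ≡ b (mod 32).
So φ is injective.
We now compute 17⁻¹ mod 32 explicitly. Euclid's algorithm: 32 = 1·17 + 15, 17 = 1·15 + 2, 15 = 7·2 + 1; back-substituting gives 1 = 17·17 − 9·32, so 17⁻¹ ≡ 17 (mod 32).
Since φ is injective, we find φ⁻¹(21): we need 17x ≡ 21 − 28 ≡ 25 (mod 32). Using 17⁻¹ = 17: x ≡ 17·25 = 425 = 13·32 + 9, so x = 9.
Check: φ(9) = 17·9 + 28 = 181 = 5·32 + 21 ≡ 21 (mod 32).

9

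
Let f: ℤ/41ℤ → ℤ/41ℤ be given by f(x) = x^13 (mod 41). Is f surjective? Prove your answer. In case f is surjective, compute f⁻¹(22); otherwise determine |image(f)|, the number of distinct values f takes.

17

Since 41 is prime, the nonzero elements of ℤ/41ℤ form a cyclic group of order 40.
As gcd(13, 40) = 1, raising to the 13th power is a bijection on this group: if a^13 ≡ b^13 then (ab^{−1})^13 = 1, and the only element of order dividing gcd(13, 40) = 1 is 1, so a = b.
With f(0) = 0 this makes f injective on all of ℤ/41ℤ, hence bijective (finite equal-size domain and codomain). In particular f is surjective.
Since f is surjective, we find the preimage of 22. The inverse of x ↦ x^13 on (ℤ/41ℤ)^× is x ↦ x^37, because 13·37 = 481 = 12·40 + 1 ≡ 1 (mod 40) and x^{40} = 1 for x ≠ 0 (Fermat). So f⁻¹(22) = 22^37 mod 41.
Repeated squaring mod 41: 22^1 ≡ 22, 22^2 ≡ 22² = 484 ≡ 33, 22^4 ≡ 33² = 1089 ≡ 23, 22^8 ≡ 23² = 529 ≡ 37, 22^16 ≡ 37² = 1369 ≡ 16, 22^32 ≡ 16² = 256 ≡ 10. Since 37 = 32 + 4 + 1, 22^37 ≡ 10·23·22: 10·23 = 230 ≡ 25, then 25·22 = 550 ≡ 17. So 22^37 ≡ 17 (mod 41).
Hence f⁻¹(22) = 17.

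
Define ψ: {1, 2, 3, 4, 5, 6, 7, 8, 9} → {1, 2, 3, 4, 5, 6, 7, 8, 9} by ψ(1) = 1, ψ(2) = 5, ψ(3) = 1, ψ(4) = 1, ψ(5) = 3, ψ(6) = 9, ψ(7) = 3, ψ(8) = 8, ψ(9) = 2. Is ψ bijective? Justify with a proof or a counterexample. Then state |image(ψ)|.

6

ψ(1) = 1 = ψ(3) with 1 ≠ 3, so ψ is not injective, hence not bijective.
The image of ψ is {1, 2, 3, 5, 8, 9}, which has 6 elements.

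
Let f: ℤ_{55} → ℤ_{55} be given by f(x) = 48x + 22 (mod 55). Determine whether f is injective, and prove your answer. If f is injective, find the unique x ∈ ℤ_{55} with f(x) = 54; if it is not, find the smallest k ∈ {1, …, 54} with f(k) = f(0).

Suppose f(s) = f(t) in ℤ_{55}. Then 48s + 22 ≡ 48t + 22 (mod 55), therefore 48(s − t) ≡ 0 (mod 55).
Since gcd(48, 55) = 1, 48 is invertible modulo 55, therefore s − t ≡ 0 (mod 55), i.e. s = t.
Thus f is injective.
We now compute 48⁻¹ mod 55 explicitly. Euclid's algorithm: 55 = 1·48 + 7, 48 = 6·7 + 6, 7 = 1·6 + 1; back-substituting gives 1 = 47·48 − 41·55, so 48⁻¹ ≡ 47 (mod 55).
Since f is injective, we compute f⁻¹(54): solve 48x + 22 ≡ 54 (mod 55), i.e. 48x ≡ 32 (mod 55).
Multiplying by 48⁻¹ = 47 gives x ≡ 47·32 = 1504 = 27·55 + 19 ≡ 19 (mod 55).
Check: f(19) = 48·19 + 22 = 934 = 16·55 + 54 ≡ 54 (mod 55).

19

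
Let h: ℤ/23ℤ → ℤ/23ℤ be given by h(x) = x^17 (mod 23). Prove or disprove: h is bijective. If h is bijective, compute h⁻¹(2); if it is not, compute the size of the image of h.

4

Since 23 is prime, the nonzero elements of ℤ/23ℤ form a cyclic group of order 22.
As gcd(17, 22) = 1, raising to the 17th power is a bijection on this group: if s^17 ≡ t^17 then (st^{−1})^17 = 1, and the only element of order dividing gcd(17, 22) = 1 is 1, so s = t.
With h(0) = 0 this makes h injective on all of ℤ/23ℤ, hence bijective (finite equal-size domain and codomain). In particular h is bijective.
Since h is bijective, we find the preimage of 2. The inverse of x ↦ x^17 on (ℤ/23ℤ)^× is x ↦ x^13, because 17·13 = 221 = 10·22 + 1 ≡ 1 (mod 22) and x^{22} = 1 for x ≠ 0 (Fermat). So h⁻¹(2) = 2^13 mod 23.
Repeated squaring mod 23: 2^1 ≡ 2, 2^2 ≡ 2² = 4, 2^4 ≡ 4² = 16, 2^8 ≡ 16² = 256 ≡ 3. Since 13 = 8 + 4 + 1, 2^13 ≡ 3·16·2: 3·16 = 48 ≡ 2, then 2·2 = 4. So 2^13 ≡ 4 (mod 23).
Hence h⁻¹(2) = 4.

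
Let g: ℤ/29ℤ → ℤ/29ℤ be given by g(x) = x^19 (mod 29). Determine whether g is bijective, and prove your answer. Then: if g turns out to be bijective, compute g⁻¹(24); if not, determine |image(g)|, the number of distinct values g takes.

Since 29 is prime, the nonzero elements of ℤ/29ℤ form a cyclic group of order 28.
As gcd(19, 28) = 1, raising to the 19th power is a bijection on this group: if x_1^19 ≡ x_2^19 then (x_1x_2^{−1})^19 = 1, and the only element of order dividing gcd(19, 28) = 1 is 1, so x_1 = x_2.
With g(0) = 0 this makes g injective on all of ℤ/29ℤ, hence bijective (finite equal-size domain and codomain). In particular g is bijective.
Since g is bijective, we find the preimage of 24. The inverse of x ↦ x^19 on (ℤ/29ℤ)^× is x ↦ x^3, because 19·3 = 57 = 2·28 + 1 ≡ 1 (mod 28) and x^{28} = 1 for x ≠ 0 (Fermat). So g⁻¹(24) = 24^3 mod 29.
Repeated squaring mod 29: 24^1 ≡ 24, 24^2 ≡ 24² = 576 ≡ 25. Since 3 = 2 + 1, 24^3 ≡ 25·24: 25·24 = 600 ≡ 20. So 24^3 ≡ 20 (mod 29).
Hence g⁻¹(24) = 20.

20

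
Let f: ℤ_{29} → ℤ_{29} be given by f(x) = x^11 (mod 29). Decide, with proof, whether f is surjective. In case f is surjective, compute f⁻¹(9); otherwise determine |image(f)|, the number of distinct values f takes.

Since 29 is prime, the nonzero elements of ℤ_{29} form a cyclic group of order 28.
As gcd(11, 28) = 1, raising to the 11th power is a bijection on this group: if a^11 ≡ b^11 then (ab^{−1})^11 = 1, and the only element of order dividing gcd(11, 28) = 1 is 1, so a = b.
With f(0) = 0 this makes f injective on all of ℤ_{29}, hence bijective (finite equal-size domain and codomain). In particular f is surjective.
Since f is surjective, we find the preimage of 9. The inverse of x ↦ x^11 on (ℤ_{29})^× is x ↦ x^23, because 11·23 = 253 = 9·28 + 1 ≡ 1 (mod 28) and x^{28} = 1 for x ≠ 0 (Fermat). So f⁻¹(9) = 9^23 mod 29.
Repeated squaring mod 29: 9^1 ≡ 9, 9^2 ≡ 9² = 81 ≡ 23, 9^4 ≡ 23² = 529 ≡ 7, 9^8 ≡ 7² = 49 ≡ 20, 9^16 ≡ 20² = 400 ≡ 23. Since 23 = 16 + 4 + 2 + 1, 9^23 ≡ 23·7·23·9: 23·7 = 161 ≡ 16, then 16·23 = 368 ≡ 20, then 20·9 = 180 ≡ 6. So 9^23 ≡ 6 (mod 29).
Hence f⁻¹(9) = 6.

6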